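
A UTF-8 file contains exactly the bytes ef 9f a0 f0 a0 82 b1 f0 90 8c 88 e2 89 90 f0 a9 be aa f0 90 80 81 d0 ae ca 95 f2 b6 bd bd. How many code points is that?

Byte at offset 0: 0xEF = 11101111 → 3-byte char (#1). Advance 3.
Byte at offset 3: 0xF0 = 11110000 → 4-byte char (#2). Advance 4.
Byte at offset 7: 0xF0 = 11110000 → 4-byte char (#3). Advance 4.
Byte at offset 11: 0xE2 = 11100010 → 3-byte char (#4). Advance 3.
Byte at offset 14: 0xF0 = 11110000 → 4-byte char (#5). Advance 4.
Byte at offset 18: 0xF0 = 11110000 → 4-byte char (#6). Advance 4.
Byte at offset 22: 0xD0 = 11010000 → 2-byte char (#7). Advance 2.
Byte at offset 24: 0xCA = 11001010 → 2-byte char (#8). Advance 2.
Byte at offset 26: 0xF2 = 11110010 → 4-byte char (#9). Advance 4.
Reached end at offset 30 after 9 code points.

9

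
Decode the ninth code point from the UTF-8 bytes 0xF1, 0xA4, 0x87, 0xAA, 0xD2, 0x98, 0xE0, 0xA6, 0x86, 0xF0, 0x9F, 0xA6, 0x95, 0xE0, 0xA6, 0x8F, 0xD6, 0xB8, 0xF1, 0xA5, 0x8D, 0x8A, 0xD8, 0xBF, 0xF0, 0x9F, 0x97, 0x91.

Offset 0: leading byte 0xF1 = 11110001 → 4-byte char #1 = F1 A4 87 AA.
Offset 4: leading byte 0xD2 = 11010010 → 2-byte char #2 = D2 98.
Offset 6: leading byte 0xE0 = 11100000 → 3-byte char #3 = E0 A6 86.
Offset 9: leading byte 0xF0 = 11110000 → 4-byte char #4 = F0 9F A6 95.
Offset 13: leading byte 0xE0 = 11100000 → 3-byte char #5 = E0 A6 8F.
Offset 16: leading byte 0xD6 = 11010110 → 2-byte char #6 = D6 B8.
Offset 18: leading byte 0xF1 = 11110001 → 4-byte char #7 = F1 A5 8D 8A.
Offset 22: leading byte 0xD8 = 11011000 → 2-byte char #8 = D8 BF.
Offset 24: leading byte 0xF0 = 11110000 → 4-byte char #9 = F0 9F 97 91.
Leading byte 0xF0 = 11110000 matches 11110xxx → 4-byte sequence.
Byte 1: 0xF0 = 11110000, payload 000 (3 bits).
Byte 2: 0x9F = 10011111 (10xxxxxx ✓), payload 011111.
Byte 3: 0x97 = 10010111 (10xxxxxx ✓), payload 010111.
Byte 4: 0x91 = 10010001 (10xxxxxx ✓), payload 010001.
Concatenate: 000011111010111010001 = 0x1F5D1 (21 bits → U+1F5D1).

U+1F5D1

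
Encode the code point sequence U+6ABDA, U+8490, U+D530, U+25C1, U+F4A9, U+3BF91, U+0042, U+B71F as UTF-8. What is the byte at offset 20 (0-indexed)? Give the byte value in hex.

U+6ABDA → 4-byte form F1 AA AF 9A at offsets 0–3.
U+8490 → 3-byte form E8 92 90 at offsets 4–6.
U+D530 → 3-byte form ED 94 B0 at offsets 7–9.
U+25C1 → 3-byte form E2 97 81 at offsets 10–12.
U+F4A9 → 3-byte form EF 92 A9 at offsets 13–15.
U+3BF91 → 4-byte form F0 BB BE 91 at offsets 16–19.
U+0042 → 1-byte form 42 at offsets 20–20.
Offset 20 falls in char 7's range; it's byte 1 of 42 = 0x42.

0x42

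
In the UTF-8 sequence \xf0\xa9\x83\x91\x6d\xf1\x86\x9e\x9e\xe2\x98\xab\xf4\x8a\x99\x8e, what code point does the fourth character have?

Offset 0: leading byte 0xF0 = 11110000 → 4-byte char #1 = F0 A9 83 91.
Offset 4: leading byte 0x6D = 01101101 → 1-byte char #2 = 6D.
Offset 5: leading byte 0xF1 = 11110001 → 4-byte char #3 = F1 86 9E 9E.
Offset 9: leading byte 0xE2 = 11100010 → 3-byte char #4 = E2 98 AB.
Leading byte 0xE2 = 11100010 matches 1110xxxx → 3-byte sequence.
Byte 1: 0xE2 = 11100010, payload 0010 (4 bits).
Byte 2: 0x98 = 10011000 (10xxxxxx ✓), payload 011000.
Byte 3: 0xAB = 10101011 (10xxxxxx ✓), payload 101011.
Concatenate: 0010011000101011 = 0x262B (16 bits → U+262B).

U+262B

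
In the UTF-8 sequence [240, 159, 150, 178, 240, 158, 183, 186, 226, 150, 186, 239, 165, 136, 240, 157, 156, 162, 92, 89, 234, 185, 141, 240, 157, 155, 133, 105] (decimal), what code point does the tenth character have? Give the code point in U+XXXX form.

U+0069

Offset 0: leading byte 0xF0 = 11110000 → 4-byte char #1 = F0 9F 96 B2.
Offset 4: leading byte 0xF0 = 11110000 → 4-byte char #2 = F0 9E B7 BA.
Offset 8: leading byte 0xE2 = 11100010 → 3-byte char #3 = E2 96 BA.
Offset 11: leading byte 0xEF = 11101111 → 3-byte char #4 = EF A5 88.
Offset 14: leading byte 0xF0 = 11110000 → 4-byte char #5 = F0 9D 9C A2.
Offset 18: leading byte 0x5C = 01011100 → 1-byte char #6 = 5C.
Offset 19: leading byte 0x59 = 01011001 → 1-byte char #7 = 59.
Offset 20: leading byte 0xEA = 11101010 → 3-byte char #8 = EA B9 8D.
Offset 23: leading byte 0xF0 = 11110000 → 4-byte char #9 = F0 9D 9B 85.
Offset 27: leading byte 0x69 = 01101001 → 1-byte char #10 = 69.
Leading byte 0x69 = 01101001 matches 0xxxxxxx → 1-byte sequence.
Byte 1: 0x69 = 01101001, payload 1101001 (7 bits).
Concatenate: 1101001 = 0x69 (7 bits → U+0069).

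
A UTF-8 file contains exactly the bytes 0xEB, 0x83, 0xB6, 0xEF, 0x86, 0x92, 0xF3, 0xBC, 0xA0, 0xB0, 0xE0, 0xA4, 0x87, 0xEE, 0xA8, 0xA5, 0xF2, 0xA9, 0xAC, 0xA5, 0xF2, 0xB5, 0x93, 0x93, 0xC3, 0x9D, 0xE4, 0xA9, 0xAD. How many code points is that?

Byte at offset 0: 0xEB = 11101011 → 3-byte char (#1). Advance 3.
Byte at offset 3: 0xEF = 11101111 → 3-byte char (#2). Advance 3.
Byte at offset 6: 0xF3 = 11110011 → 4-byte char (#3). Advance 4.
Byte at offset 10: 0xE0 = 11100000 → 3-byte char (#4). Advance 3.
Byte at offset 13: 0xEE = 11101110 → 3-byte char (#5). Advance 3.
Byte at offset 16: 0xF2 = 11110010 → 4-byte char (#6). Advance 4.
Byte at offset 20: 0xF2 = 11110010 → 4-byte char (#7). Advance 4.
Byte at offset 24: 0xC3 = 11000011 → 2-byte char (#8). Advance 2.
Byte at offset 26: 0xE4 = 11100100 → 3-byte char (#9). Advance 3.
Reached end at offset 29 after 9 code points.

9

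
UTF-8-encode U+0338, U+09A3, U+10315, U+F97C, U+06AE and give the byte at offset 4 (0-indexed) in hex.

U+0338 → 2-byte form CC B8 at offsets 0–1.
U+09A3 → 3-byte form E0 A6 A3 at offsets 2–4.
Offset 4 falls in char 2's range; it's byte 3 of E0 A6 A3 = 0xA3.

0xA3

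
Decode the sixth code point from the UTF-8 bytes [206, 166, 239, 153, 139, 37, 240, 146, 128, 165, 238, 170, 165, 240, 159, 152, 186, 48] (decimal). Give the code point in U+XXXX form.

Offset 0: leading byte 0xCE = 11001110 → 2-byte char #1 = CE A6.
Offset 2: leading byte 0xEF = 11101111 → 3-byte char #2 = EF 99 8B.
Offset 5: leading byte 0x25 = 00100101 → 1-byte char #3 = 25.
Offset 6: leading byte 0xF0 = 11110000 → 4-byte char #4 = F0 92 80 A5.
Offset 10: leading byte 0xEE = 11101110 → 3-byte char #5 = EE AA A5.
Offset 13: leading byte 0xF0 = 11110000 → 4-byte char #6 = F0 9F 98 BA.
Leading byte 0xF0 = 11110000 matches 11110xxx → 4-byte sequence.
Byte 1: 0xF0 = 11110000, payload 000 (3 bits).
Byte 2: 0x9F = 10011111 (10xxxxxx ✓), payload 011111.
Byte 3: 0x98 = 10011000 (10xxxxxx ✓), payload 011000.
Byte 4: 0xBA = 10111010 (10xxxxxx ✓), payload 111010.
Concatenate: 000011111011000111010 = 0x1F63A (21 bits → U+1F63A).

U+1F63A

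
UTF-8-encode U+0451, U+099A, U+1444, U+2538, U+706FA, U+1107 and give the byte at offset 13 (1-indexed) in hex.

0xB0

1-indexed offset 13 is 0-indexed offset 12.
U+0451 → 2-byte form D1 91 at offsets 0–1.
U+099A → 3-byte form E0 A6 9A at offsets 2–4.
U+1444 → 3-byte form E1 91 84 at offsets 5–7.
U+2538 → 3-byte form E2 94 B8 at offsets 8–10.
U+706FA → 4-byte form F1 B0 9B BA at offsets 11–14.
Offset 12 falls in char 5's range; it's byte 2 of F1 B0 9B BA = 0xB0.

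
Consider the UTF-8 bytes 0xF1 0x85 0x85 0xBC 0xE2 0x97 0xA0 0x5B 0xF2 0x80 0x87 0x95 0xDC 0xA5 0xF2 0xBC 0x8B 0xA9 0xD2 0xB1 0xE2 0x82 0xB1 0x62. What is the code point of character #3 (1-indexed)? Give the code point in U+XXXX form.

Offset 0: leading byte 0xF1 = 11110001 → 4-byte char #1 = F1 85 85 BC.
Offset 4: leading byte 0xE2 = 11100010 → 3-byte char #2 = E2 97 A0.
Offset 7: leading byte 0x5B = 01011011 → 1-byte char #3 = 5B.
Leading byte 0x5B = 01011011 matches 0xxxxxxx → 1-byte sequence.
Byte 1: 0x5B = 01011011, payload 1011011 (7 bits).
Concatenate: 1011011 = 0x5B (7 bits → U+005B).

U+005B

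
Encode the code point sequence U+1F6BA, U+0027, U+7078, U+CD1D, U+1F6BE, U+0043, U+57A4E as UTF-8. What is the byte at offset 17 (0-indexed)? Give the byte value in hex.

U+1F6BA → 4-byte form F0 9F 9A BA at offsets 0–3.
U+0027 → 1-byte form 27 at offsets 4–4.
U+7078 → 3-byte form E7 81 B8 at offsets 5–7.
U+CD1D → 3-byte form EC B4 9D at offsets 8–10.
U+1F6BE → 4-byte form F0 9F 9A BE at offsets 11–14.
U+0043 → 1-byte form 43 at offsets 15–15.
U+57A4E → 4-byte form F1 97 A9 8E at offsets 16–19.
Offset 17 falls in char 7's range; it's byte 2 of F1 97 A9 8E = 0x97.

0x97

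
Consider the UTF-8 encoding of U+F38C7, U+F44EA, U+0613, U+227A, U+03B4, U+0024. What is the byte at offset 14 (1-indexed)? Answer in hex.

1-indexed offset 14 is 0-indexed offset 13.
U+F38C7 → 4-byte form F3 B3 A3 87 at offsets 0–3.
U+F44EA → 4-byte form F3 B4 93 AA at offsets 4–7.
U+0613 → 2-byte form D8 93 at offsets 8–9.
U+227A → 3-byte form E2 89 BA at offsets 10–12.
U+03B4 → 2-byte form CE B4 at offsets 13–14.
Offset 13 falls in char 5's range; it's byte 1 of CE B4 = 0xCE.

0xCE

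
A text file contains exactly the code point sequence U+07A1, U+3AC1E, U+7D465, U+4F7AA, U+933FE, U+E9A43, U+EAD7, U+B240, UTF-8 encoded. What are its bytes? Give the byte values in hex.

DE A1 F0 BA B0 9E F1 BD 91 A5 F1 8F 9E AA F2 93 8F BE F3 A9 A9 83 EE AB 97 EB 89 80

U+07A1: 2-byte form → DE A1.
U+3AC1E: 4-byte form → F0 BA B0 9E.
U+7D465: 4-byte form → F1 BD 91 A5.
U+4F7AA: 4-byte form → F1 8F 9E AA.
U+933FE: 4-byte form → F2 93 8F BE.
U+E9A43: 4-byte form → F3 A9 A9 83.
U+EAD7: 3-byte form → EE AB 97.
U+B240: 3-byte form → EB 89 80.
Concatenated (28 bytes): DE A1 F0 BA B0 9E F1 BD 91 A5 F1 8F 9E AA F2 93 8F BE F3 A9 A9 83 EE AB 97 EB 89 80.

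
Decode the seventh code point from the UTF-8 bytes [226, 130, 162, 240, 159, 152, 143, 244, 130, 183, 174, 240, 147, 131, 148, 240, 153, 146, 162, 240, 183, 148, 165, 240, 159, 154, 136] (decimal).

Offset 0: leading byte 0xE2 = 11100010 → 3-byte char #1 = E2 82 A2.
Offset 3: leading byte 0xF0 = 11110000 → 4-byte char #2 = F0 9F 98 8F.
Offset 7: leading byte 0xF4 = 11110100 → 4-byte char #3 = F4 82 B7 AE.
Offset 11: leading byte 0xF0 = 11110000 → 4-byte char #4 = F0 93 83 94.
Offset 15: leading byte 0xF0 = 11110000 → 4-byte char #5 = F0 99 92 A2.
Offset 19: leading byte 0xF0 = 11110000 → 4-byte char #6 = F0 B7 94 A5.
Offset 23: leading byte 0xF0 = 11110000 → 4-byte char #7 = F0 9F 9A 88.
Leading byte 0xF0 = 11110000 matches 11110xxx → 4-byte sequence.
Byte 1: 0xF0 = 11110000, payload 000 (3 bits).
Byte 2: 0x9F = 10011111 (10xxxxxx ✓), payload 011111.
Byte 3: 0x9A = 10011010 (10xxxxxx ✓), payload 011010.
Byte 4: 0x88 = 10001000 (10xxxxxx ✓), payload 001000.
Concatenate: 000011111011010001000 = 0x1F688 (21 bits → U+1F688).

U+1F688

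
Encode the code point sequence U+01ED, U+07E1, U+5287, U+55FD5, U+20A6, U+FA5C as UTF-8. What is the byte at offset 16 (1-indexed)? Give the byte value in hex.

1-indexed offset 16 is 0-indexed offset 15.
U+01ED → 2-byte form C7 AD at offsets 0–1.
U+07E1 → 2-byte form DF A1 at offsets 2–3.
U+5287 → 3-byte form E5 8A 87 at offsets 4–6.
U+55FD5 → 4-byte form F1 95 BF 95 at offsets 7–10.
U+20A6 → 3-byte form E2 82 A6 at offsets 11–13.
U+FA5C → 3-byte form EF A9 9C at offsets 14–16.
Offset 15 falls in char 6's range; it's byte 2 of EF A9 9C = 0xA9.

0xA9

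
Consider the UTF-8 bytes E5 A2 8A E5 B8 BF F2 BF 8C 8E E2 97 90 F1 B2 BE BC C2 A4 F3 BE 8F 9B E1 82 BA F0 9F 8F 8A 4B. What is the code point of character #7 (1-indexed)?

U+FE3DB

Offset 0: leading byte 0xE5 = 11100101 → 3-byte char #1 = E5 A2 8A.
Offset 3: leading byte 0xE5 = 11100101 → 3-byte char #2 = E5 B8 BF.
Offset 6: leading byte 0xF2 = 11110010 → 4-byte char #3 = F2 BF 8C 8E.
Offset 10: leading byte 0xE2 = 11100010 → 3-byte char #4 = E2 97 90.
Offset 13: leading byte 0xF1 = 11110001 → 4-byte char #5 = F1 B2 BE BC.
Offset 17: leading byte 0xC2 = 11000010 → 2-byte char #6 = C2 A4.
Offset 19: leading byte 0xF3 = 11110011 → 4-byte char #7 = F3 BE 8F 9B.
Leading byte 0xF3 = 11110011 matches 11110xxx → 4-byte sequence.
Byte 1: 0xF3 = 11110011, payload 011 (3 bits).
Byte 2: 0xBE = 10111110 (10xxxxxx ✓), payload 111110.
Byte 3: 0x8F = 10001111 (10xxxxxx ✓), payload 001111.
Byte 4: 0x9B = 10011011 (10xxxxxx ✓), payload 011011.
Concatenate: 011111110001111011011 = 0xFE3DB (21 bits → U+FE3DB).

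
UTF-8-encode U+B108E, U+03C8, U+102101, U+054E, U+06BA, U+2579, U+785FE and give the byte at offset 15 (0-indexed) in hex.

U+B108E → 4-byte form F2 B1 82 8E at offsets 0–3.
U+03C8 → 2-byte form CF 88 at offsets 4–5.
U+102101 → 4-byte form F4 82 84 81 at offsets 6–9.
U+054E → 2-byte form D5 8E at offsets 10–11.
U+06BA → 2-byte form DA BA at offsets 12–13.
U+2579 → 3-byte form E2 95 B9 at offsets 14–16.
Offset 15 falls in char 6's range; it's byte 2 of E2 95 B9 = 0x95.

0x95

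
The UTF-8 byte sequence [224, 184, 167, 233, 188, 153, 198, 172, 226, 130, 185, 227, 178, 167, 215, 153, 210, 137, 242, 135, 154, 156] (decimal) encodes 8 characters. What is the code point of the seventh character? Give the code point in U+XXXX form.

Offset 0: leading byte 0xE0 = 11100000 → 3-byte char #1 = E0 B8 A7.
Offset 3: leading byte 0xE9 = 11101001 → 3-byte char #2 = E9 BC 99.
Offset 6: leading byte 0xC6 = 11000110 → 2-byte char #3 = C6 AC.
Offset 8: leading byte 0xE2 = 11100010 → 3-byte char #4 = E2 82 B9.
Offset 11: leading byte 0xE3 = 11100011 → 3-byte char #5 = E3 B2 A7.
Offset 14: leading byte 0xD7 = 11010111 → 2-byte char #6 = D7 99.
Offset 16: leading byte 0xD2 = 11010010 → 2-byte char #7 = D2 89.
Leading byte 0xD2 = 11010010 matches 110xxxxx → 2-byte sequence.
Byte 1: 0xD2 = 11010010, payload 10010 (5 bits).
Byte 2: 0x89 = 10001001 (10xxxxxx ✓), payload 001001.
Concatenate: 10010001001 = 0x489 (11 bits → U+0489).

U+0489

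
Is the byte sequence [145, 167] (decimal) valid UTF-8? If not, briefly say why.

Byte 0x91 = 10010001 has the form 10xxxxxx — a continuation byte — but there is no preceding leading byte.

invalid (continuation byte with no leading byte)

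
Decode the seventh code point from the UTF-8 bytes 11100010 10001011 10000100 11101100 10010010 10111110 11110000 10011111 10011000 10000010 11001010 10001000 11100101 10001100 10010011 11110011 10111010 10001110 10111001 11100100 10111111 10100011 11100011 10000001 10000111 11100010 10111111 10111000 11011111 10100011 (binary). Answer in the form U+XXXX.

U+4FE3

Offset 0: leading byte 0xE2 = 11100010 → 3-byte char #1 = E2 8B 84.
Offset 3: leading byte 0xEC = 11101100 → 3-byte char #2 = EC 92 BE.
Offset 6: leading byte 0xF0 = 11110000 → 4-byte char #3 = F0 9F 98 82.
Offset 10: leading byte 0xCA = 11001010 → 2-byte char #4 = CA 88.
Offset 12: leading byte 0xE5 = 11100101 → 3-byte char #5 = E5 8C 93.
Offset 15: leading byte 0xF3 = 11110011 → 4-byte char #6 = F3 BA 8E B9.
Offset 19: leading byte 0xE4 = 11100100 → 3-byte char #7 = E4 BF A3.
Leading byte 0xE4 = 11100100 matches 1110xxxx → 3-byte sequence.
Byte 1: 0xE4 = 11100100, payload 0100 (4 bits).
Byte 2: 0xBF = 10111111 (10xxxxxx ✓), payload 111111.
Byte 3: 0xA3 = 10100011 (10xxxxxx ✓), payload 100011.
Concatenate: 0100111111100011 = 0x4FE3 (16 bits → U+4FE3).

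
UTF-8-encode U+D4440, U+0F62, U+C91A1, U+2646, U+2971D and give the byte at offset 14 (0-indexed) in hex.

U+D4440 → 4-byte form F3 94 91 80 at offsets 0–3.
U+0F62 → 3-byte form E0 BD A2 at offsets 4–6.
U+C91A1 → 4-byte form F3 89 86 A1 at offsets 7–10.
U+2646 → 3-byte form E2 99 86 at offsets 11–13.
U+2971D → 4-byte form F0 A9 9C 9D at offsets 14–17.
Offset 14 falls in char 5's range; it's byte 1 of F0 A9 9C 9D = 0xF0.

0xF0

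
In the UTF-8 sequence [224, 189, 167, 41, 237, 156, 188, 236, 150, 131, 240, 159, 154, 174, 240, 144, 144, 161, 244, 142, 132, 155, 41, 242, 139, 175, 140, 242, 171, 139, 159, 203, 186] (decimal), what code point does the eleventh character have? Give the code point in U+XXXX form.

Offset 0: leading byte 0xE0 = 11100000 → 3-byte char #1 = E0 BD A7.
Offset 3: leading byte 0x29 = 00101001 → 1-byte char #2 = 29.
Offset 4: leading byte 0xED = 11101101 → 3-byte char #3 = ED 9C BC.
Offset 7: leading byte 0xEC = 11101100 → 3-byte char #4 = EC 96 83.
Offset 10: leading byte 0xF0 = 11110000 → 4-byte char #5 = F0 9F 9A AE.
Offset 14: leading byte 0xF0 = 11110000 → 4-byte char #6 = F0 90 90 A1.
Offset 18: leading byte 0xF4 = 11110100 → 4-byte char #7 = F4 8E 84 9B.
Offset 22: leading byte 0x29 = 00101001 → 1-byte char #8 = 29.
Offset 23: leading byte 0xF2 = 11110010 → 4-byte char #9 = F2 8B AF 8C.
Offset 27: leading byte 0xF2 = 11110010 → 4-byte char #10 = F2 AB 8B 9F.
Offset 31: leading byte 0xCB = 11001011 → 2-byte char #11 = CB BA.
Leading byte 0xCB = 11001011 matches 110xxxxx → 2-byte sequence.
Byte 1: 0xCB = 11001011, payload 01011 (5 bits).
Byte 2: 0xBA = 10111010 (10xxxxxx ✓), payload 111010.
Concatenate: 01011111010 = 0x2FA (11 bits → U+02FA).

U+02FA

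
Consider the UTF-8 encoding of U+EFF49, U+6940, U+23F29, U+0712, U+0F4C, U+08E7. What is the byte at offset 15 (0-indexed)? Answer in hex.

U+EFF49 → 4-byte form F3 AF BD 89 at offsets 0–3.
U+6940 → 3-byte form E6 A5 80 at offsets 4–6.
U+23F29 → 4-byte form F0 A3 BC A9 at offsets 7–10.
U+0712 → 2-byte form DC 92 at offsets 11–12.
U+0F4C → 3-byte form E0 BD 8C at offsets 13–15.
Offset 15 falls in char 5's range; it's byte 3 of E0 BD 8C = 0x8C.

0x8C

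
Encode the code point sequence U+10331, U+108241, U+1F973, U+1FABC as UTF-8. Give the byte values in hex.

F0 90 8C B1 F4 88 89 81 F0 9F A5 B3 F0 9F AA BC

U+10331: 4-byte form → F0 90 8C B1.
U+108241: 4-byte form → F4 88 89 81.
U+1F973: 4-byte form → F0 9F A5 B3.
U+1FABC: 4-byte form → F0 9F AA BC.
Concatenated (16 bytes): F0 90 8C B1 F4 88 89 81 F0 9F A5 B3 F0 9F AA BC.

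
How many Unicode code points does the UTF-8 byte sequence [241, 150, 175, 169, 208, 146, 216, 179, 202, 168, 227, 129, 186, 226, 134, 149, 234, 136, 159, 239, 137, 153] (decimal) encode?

Byte at offset 0: 0xF1 = 11110001 → 4-byte char (#1). Advance 4.
Byte at offset 4: 0xD0 = 11010000 → 2-byte char (#2). Advance 2.
Byte at offset 6: 0xD8 = 11011000 → 2-byte char (#3). Advance 2.
Byte at offset 8: 0xCA = 11001010 → 2-byte char (#4). Advance 2.
Byte at offset 10: 0xE3 = 11100011 → 3-byte char (#5). Advance 3.
Byte at offset 13: 0xE2 = 11100010 → 3-byte char (#6). Advance 3.
Byte at offset 16: 0xEA = 11101010 → 3-byte char (#7). Advance 3.
Byte at offset 19: 0xEF = 11101111 → 3-byte char (#8). Advance 3.
Reached end at offset 22 after 8 code points.

8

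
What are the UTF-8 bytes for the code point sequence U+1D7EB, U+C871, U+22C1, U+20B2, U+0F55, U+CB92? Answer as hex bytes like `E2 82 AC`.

U+1D7EB: 4-byte form → F0 9D 9F AB.
U+C871: 3-byte form → EC A1 B1.
U+22C1: 3-byte form → E2 8B 81.
U+20B2: 3-byte form → E2 82 B2.
U+0F55: 3-byte form → E0 BD 95.
U+CB92: 3-byte form → EC AE 92.
Concatenated (19 bytes): F0 9D 9F AB EC A1 B1 E2 8B 81 E2 82 B2 E0 BD 95 EC AE 92.

F0 9D 9F AB EC A1 B1 E2 8B 81 E2 82 B2 E0 BD 95 EC AE 92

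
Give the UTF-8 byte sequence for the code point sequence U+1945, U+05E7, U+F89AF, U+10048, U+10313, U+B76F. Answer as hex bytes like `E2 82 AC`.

U+1945: 3-byte form → E1 A5 85.
U+05E7: 2-byte form → D7 A7.
U+F89AF: 4-byte form → F3 B8 A6 AF.
U+10048: 4-byte form → F0 90 81 88.
U+10313: 4-byte form → F0 90 8C 93.
U+B76F: 3-byte form → EB 9D AF.
Concatenated (20 bytes): E1 A5 85 D7 A7 F3 B8 A6 AF F0 90 81 88 F0 90 8C 93 EB 9D AF.

E1 A5 85 D7 A7 F3 B8 A6 AF F0 90 81 88 F0 90 8C 93 EB 9D AF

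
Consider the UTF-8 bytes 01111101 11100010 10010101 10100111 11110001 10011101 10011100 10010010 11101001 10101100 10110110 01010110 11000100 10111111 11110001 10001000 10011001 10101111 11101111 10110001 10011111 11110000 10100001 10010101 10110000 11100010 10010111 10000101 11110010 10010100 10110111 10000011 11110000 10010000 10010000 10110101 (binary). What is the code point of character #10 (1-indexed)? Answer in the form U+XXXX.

U+25C5

Offset 0: leading byte 0x7D = 01111101 → 1-byte char #1 = 7D.
Offset 1: leading byte 0xE2 = 11100010 → 3-byte char #2 = E2 95 A7.
Offset 4: leading byte 0xF1 = 11110001 → 4-byte char #3 = F1 9D 9C 92.
Offset 8: leading byte 0xE9 = 11101001 → 3-byte char #4 = E9 AC B6.
Offset 11: leading byte 0x56 = 01010110 → 1-byte char #5 = 56.
Offset 12: leading byte 0xC4 = 11000100 → 2-byte char #6 = C4 BF.
Offset 14: leading byte 0xF1 = 11110001 → 4-byte char #7 = F1 88 99 AF.
Offset 18: leading byte 0xEF = 11101111 → 3-byte char #8 = EF B1 9F.
Offset 21: leading byte 0xF0 = 11110000 → 4-byte char #9 = F0 A1 95 B0.
Offset 25: leading byte 0xE2 = 11100010 → 3-byte char #10 = E2 97 85.
Leading byte 0xE2 = 11100010 matches 1110xxxx → 3-byte sequence.
Byte 1: 0xE2 = 11100010, payload 0010 (4 bits).
Byte 2: 0x97 = 10010111 (10xxxxxx ✓), payload 010111.
Byte 3: 0x85 = 10000101 (10xxxxxx ✓), payload 000101.
Concatenate: 0010010111000101 = 0x25C5 (16 bits → U+25C5).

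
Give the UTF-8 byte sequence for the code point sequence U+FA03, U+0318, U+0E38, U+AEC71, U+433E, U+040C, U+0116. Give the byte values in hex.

EF A8 83 CC 98 E0 B8 B8 F2 AE B1 B1 E4 8C BE D0 8C C4 96

U+FA03: 3-byte form → EF A8 83.
U+0318: 2-byte form → CC 98.
U+0E38: 3-byte form → E0 B8 B8.
U+AEC71: 4-byte form → F2 AE B1 B1.
U+433E: 3-byte form → E4 8C BE.
U+040C: 2-byte form → D0 8C.
U+0116: 2-byte form → C4 96.
Concatenated (19 bytes): EF A8 83 CC 98 E0 B8 B8 F2 AE B1 B1 E4 8C BE D0 8C C4 96.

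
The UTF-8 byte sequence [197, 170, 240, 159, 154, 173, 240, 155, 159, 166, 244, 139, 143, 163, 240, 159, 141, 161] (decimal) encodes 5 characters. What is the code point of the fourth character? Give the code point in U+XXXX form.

Offset 0: leading byte 0xC5 = 11000101 → 2-byte char #1 = C5 AA.
Offset 2: leading byte 0xF0 = 11110000 → 4-byte char #2 = F0 9F 9A AD.
Offset 6: leading byte 0xF0 = 11110000 → 4-byte char #3 = F0 9B 9F A6.
Offset 10: leading byte 0xF4 = 11110100 → 4-byte char #4 = F4 8B 8F A3.
Leading byte 0xF4 = 11110100 matches 11110xxx → 4-byte sequence.
Byte 1: 0xF4 = 11110100, payload 100 (3 bits).
Byte 2: 0x8B = 10001011 (10xxxxxx ✓), payload 001011.
Byte 3: 0x8F = 10001111 (10xxxxxx ✓), payload 001111.
Byte 4: 0xA3 = 10100011 (10xxxxxx ✓), payload 100011.
Concatenate: 100001011001111100011 = 0x10B3E3 (21 bits → U+10B3E3).

U+10B3E3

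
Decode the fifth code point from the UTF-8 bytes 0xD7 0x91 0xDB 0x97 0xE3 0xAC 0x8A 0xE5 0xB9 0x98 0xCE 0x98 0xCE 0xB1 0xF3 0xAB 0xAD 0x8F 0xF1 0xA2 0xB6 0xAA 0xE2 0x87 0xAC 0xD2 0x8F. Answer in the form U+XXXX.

U+0398

Offset 0: leading byte 0xD7 = 11010111 → 2-byte char #1 = D7 91.
Offset 2: leading byte 0xDB = 11011011 → 2-byte char #2 = DB 97.
Offset 4: leading byte 0xE3 = 11100011 → 3-byte char #3 = E3 AC 8A.
Offset 7: leading byte 0xE5 = 11100101 → 3-byte char #4 = E5 B9 98.
Offset 10: leading byte 0xCE = 11001110 → 2-byte char #5 = CE 98.
Leading byte 0xCE = 11001110 matches 110xxxxx → 2-byte sequence.
Byte 1: 0xCE = 11001110, payload 01110 (5 bits).
Byte 2: 0x98 = 10011000 (10xxxxxx ✓), payload 011000.
Concatenate: 01110011000 = 0x398 (11 bits → U+0398).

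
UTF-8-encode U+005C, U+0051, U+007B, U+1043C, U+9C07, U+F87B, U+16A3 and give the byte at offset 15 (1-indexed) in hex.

1-indexed offset 15 is 0-indexed offset 14.
U+005C → 1-byte form 5C at offsets 0–0.
U+0051 → 1-byte form 51 at offsets 1–1.
U+007B → 1-byte form 7B at offsets 2–2.
U+1043C → 4-byte form F0 90 90 BC at offsets 3–6.
U+9C07 → 3-byte form E9 B0 87 at offsets 7–9.
U+F87B → 3-byte form EF A1 BB at offsets 10–12.
U+16A3 → 3-byte form E1 9A A3 at offsets 13–15.
Offset 14 falls in char 7's range; it's byte 2 of E1 9A A3 = 0x9A.

0x9A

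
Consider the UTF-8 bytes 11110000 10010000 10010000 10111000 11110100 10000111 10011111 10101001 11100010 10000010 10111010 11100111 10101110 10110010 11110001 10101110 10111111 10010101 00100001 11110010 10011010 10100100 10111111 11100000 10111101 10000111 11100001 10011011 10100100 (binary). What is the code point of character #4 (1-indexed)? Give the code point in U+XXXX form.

Offset 0: leading byte 0xF0 = 11110000 → 4-byte char #1 = F0 90 90 B8.
Offset 4: leading byte 0xF4 = 11110100 → 4-byte char #2 = F4 87 9F A9.
Offset 8: leading byte 0xE2 = 11100010 → 3-byte char #3 = E2 82 BA.
Offset 11: leading byte 0xE7 = 11100111 → 3-byte char #4 = E7 AE B2.
Leading byte 0xE7 = 11100111 matches 1110xxxx → 3-byte sequence.
Byte 1: 0xE7 = 11100111, payload 0111 (4 bits).
Byte 2: 0xAE = 10101110 (10xxxxxx ✓), payload 101110.
Byte 3: 0xB2 = 10110010 (10xxxxxx ✓), payload 110010.
Concatenate: 0111101110110010 = 0x7BB2 (16 bits → U+7BB2).

U+7BB2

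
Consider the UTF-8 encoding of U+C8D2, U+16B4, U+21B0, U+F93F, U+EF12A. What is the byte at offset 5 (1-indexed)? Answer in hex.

1-indexed offset 5 is 0-indexed offset 4.
U+C8D2 → 3-byte form EC A3 92 at offsets 0–2.
U+16B4 → 3-byte form E1 9A B4 at offsets 3–5.
Offset 4 falls in char 2's range; it's byte 2 of E1 9A B4 = 0x9A.

0x9A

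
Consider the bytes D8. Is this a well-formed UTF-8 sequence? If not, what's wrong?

invalid (sequence truncated)

Leading byte 0xD8 = 11011000 → 2-byte form, but only 1 byte is present.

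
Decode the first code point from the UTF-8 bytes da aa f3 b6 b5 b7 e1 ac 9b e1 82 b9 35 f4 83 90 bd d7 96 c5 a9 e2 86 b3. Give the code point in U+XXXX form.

Offset 0: leading byte 0xDA = 11011010 → 2-byte char #1 = DA AA.
Leading byte 0xDA = 11011010 matches 110xxxxx → 2-byte sequence.
Byte 1: 0xDA = 11011010, payload 11010 (5 bits).
Byte 2: 0xAA = 10101010 (10xxxxxx ✓), payload 101010.
Concatenate: 11010101010 = 0x6AA (11 bits → U+06AA).

U+06AA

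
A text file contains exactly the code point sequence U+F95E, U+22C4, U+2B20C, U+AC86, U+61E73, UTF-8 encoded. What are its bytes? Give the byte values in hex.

EF A5 9E E2 8B 84 F0 AB 88 8C EA B2 86 F1 A1 B9 B3

U+F95E: 3-byte form → EF A5 9E.
U+22C4: 3-byte form → E2 8B 84.
U+2B20C: 4-byte form → F0 AB 88 8C.
U+AC86: 3-byte form → EA B2 86.
U+61E73: 4-byte form → F1 A1 B9 B3.
Concatenated (17 bytes): EF A5 9E E2 8B 84 F0 AB 88 8C EA B2 86 F1 A1 B9 B3.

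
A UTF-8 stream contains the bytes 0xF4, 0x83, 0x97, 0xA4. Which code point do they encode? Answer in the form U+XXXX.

Leading byte 0xF4 = 11110100 matches 11110xxx → 4-byte sequence.
Byte 1: 0xF4 = 11110100, payload 100 (3 bits).
Byte 2: 0x83 = 10000011 (10xxxxxx ✓), payload 000011.
Byte 3: 0x97 = 10010111 (10xxxxxx ✓), payload 010111.
Byte 4: 0xA4 = 10100100 (10xxxxxx ✓), payload 100100.
Concatenate: 100000011010111100100 = 0x1035E4 (21 bits → U+1035E4).

U+1035E4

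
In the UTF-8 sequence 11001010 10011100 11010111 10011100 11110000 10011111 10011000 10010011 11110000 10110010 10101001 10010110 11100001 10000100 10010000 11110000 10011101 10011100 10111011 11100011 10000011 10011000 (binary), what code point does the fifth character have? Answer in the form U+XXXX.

Offset 0: leading byte 0xCA = 11001010 → 2-byte char #1 = CA 9C.
Offset 2: leading byte 0xD7 = 11010111 → 2-byte char #2 = D7 9C.
Offset 4: leading byte 0xF0 = 11110000 → 4-byte char #3 = F0 9F 98 93.
Offset 8: leading byte 0xF0 = 11110000 → 4-byte char #4 = F0 B2 A9 96.
Offset 12: leading byte 0xE1 = 11100001 → 3-byte char #5 = E1 84 90.
Leading byte 0xE1 = 11100001 matches 1110xxxx → 3-byte sequence.
Byte 1: 0xE1 = 11100001, payload 0001 (4 bits).
Byte 2: 0x84 = 10000100 (10xxxxxx ✓), payload 000100.
Byte 3: 0x90 = 10010000 (10xxxxxx ✓), payload 010000.
Concatenate: 0001000100010000 = 0x1110 (16 bits → U+1110).

U+1110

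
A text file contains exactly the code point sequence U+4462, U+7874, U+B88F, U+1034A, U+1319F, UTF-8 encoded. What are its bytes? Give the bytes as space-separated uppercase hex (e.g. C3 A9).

U+4462: 3-byte form → E4 91 A2.
U+7874: 3-byte form → E7 A1 B4.
U+B88F: 3-byte form → EB A2 8F.
U+1034A: 4-byte form → F0 90 8D 8A.
U+1319F: 4-byte form → F0 93 86 9F.
Concatenated (17 bytes): E4 91 A2 E7 A1 B4 EB A2 8F F0 90 8D 8A F0 93 86 9F.

E4 91 A2 E7 A1 B4 EB A2 8F F0 90 8D 8A F0 93 86 9F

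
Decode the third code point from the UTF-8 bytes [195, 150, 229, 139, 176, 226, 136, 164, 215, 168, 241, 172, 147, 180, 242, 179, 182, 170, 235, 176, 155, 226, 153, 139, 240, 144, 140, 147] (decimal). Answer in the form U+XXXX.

U+2224

Offset 0: leading byte 0xC3 = 11000011 → 2-byte char #1 = C3 96.
Offset 2: leading byte 0xE5 = 11100101 → 3-byte char #2 = E5 8B B0.
Offset 5: leading byte 0xE2 = 11100010 → 3-byte char #3 = E2 88 A4.
Leading byte 0xE2 = 11100010 matches 1110xxxx → 3-byte sequence.
Byte 1: 0xE2 = 11100010, payload 0010 (4 bits).
Byte 2: 0x88 = 10001000 (10xxxxxx ✓), payload 001000.
Byte 3: 0xA4 = 10100100 (10xxxxxx ✓), payload 100100.
Concatenate: 0010001000100100 = 0x2224 (16 bits → U+2224).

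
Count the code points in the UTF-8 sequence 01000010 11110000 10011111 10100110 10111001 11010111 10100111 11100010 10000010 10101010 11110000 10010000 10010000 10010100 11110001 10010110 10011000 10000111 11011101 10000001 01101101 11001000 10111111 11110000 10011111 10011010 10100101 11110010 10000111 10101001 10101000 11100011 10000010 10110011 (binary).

Byte at offset 0: 0x42 = 01000010 → 1-byte char (#1). Advance 1.
Byte at offset 1: 0xF0 = 11110000 → 4-byte char (#2). Advance 4.
Byte at offset 5: 0xD7 = 11010111 → 2-byte char (#3). Advance 2.
Byte at offset 7: 0xE2 = 11100010 → 3-byte char (#4). Advance 3.
Byte at offset 10: 0xF0 = 11110000 → 4-byte char (#5). Advance 4.
Byte at offset 14: 0xF1 = 11110001 → 4-byte char (#6). Advance 4.
Byte at offset 18: 0xDD = 11011101 → 2-byte char (#7). Advance 2.
Byte at offset 20: 0x6D = 01101101 → 1-byte char (#8). Advance 1.
Byte at offset 21: 0xC8 = 11001000 → 2-byte char (#9). Advance 2.
Byte at offset 23: 0xF0 = 11110000 → 4-byte char (#10). Advance 4.
Byte at offset 27: 0xF2 = 11110010 → 4-byte char (#11). Advance 4.
Byte at offset 31: 0xE3 = 11100011 → 3-byte char (#12). Advance 3.
Reached end at offset 34 after 12 code points.

12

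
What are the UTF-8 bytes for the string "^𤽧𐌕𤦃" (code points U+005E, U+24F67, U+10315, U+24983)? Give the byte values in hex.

5E F0 A4 BD A7 F0 90 8C 95 F0 A4 A6 83

U+005E: 1-byte form → 5E.
U+24F67: 4-byte form → F0 A4 BD A7.
U+10315: 4-byte form → F0 90 8C 95.
U+24983: 4-byte form → F0 A4 A6 83.
Concatenated (13 bytes): 5E F0 A4 BD A7 F0 90 8C 95 F0 A4 A6 83.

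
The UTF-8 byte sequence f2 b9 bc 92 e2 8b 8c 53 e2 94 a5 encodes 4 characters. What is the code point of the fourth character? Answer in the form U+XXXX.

Offset 0: leading byte 0xF2 = 11110010 → 4-byte char #1 = F2 B9 BC 92.
Offset 4: leading byte 0xE2 = 11100010 → 3-byte char #2 = E2 8B 8C.
Offset 7: leading byte 0x53 = 01010011 → 1-byte char #3 = 53.
Offset 8: leading byte 0xE2 = 11100010 → 3-byte char #4 = E2 94 A5.
Leading byte 0xE2 = 11100010 matches 1110xxxx → 3-byte sequence.
Byte 1: 0xE2 = 11100010, payload 0010 (4 bits).
Byte 2: 0x94 = 10010100 (10xxxxxx ✓), payload 010100.
Byte 3: 0xA5 = 10100101 (10xxxxxx ✓), payload 100101.
Concatenate: 0010010100100101 = 0x2525 (16 bits → U+2525).

U+2525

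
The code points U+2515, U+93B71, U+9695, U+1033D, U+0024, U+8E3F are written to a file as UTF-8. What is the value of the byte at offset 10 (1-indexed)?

1-indexed offset 10 is 0-indexed offset 9.
U+2515 → 3-byte form E2 94 95 at offsets 0–2.
U+93B71 → 4-byte form F2 93 AD B1 at offsets 3–6.
U+9695 → 3-byte form E9 9A 95 at offsets 7–9.
Offset 9 falls in char 3's range; it's byte 3 of E9 9A 95 = 0x95.

0x95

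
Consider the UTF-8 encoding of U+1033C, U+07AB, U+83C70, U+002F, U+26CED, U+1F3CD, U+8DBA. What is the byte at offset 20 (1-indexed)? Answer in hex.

1-indexed offset 20 is 0-indexed offset 19.
U+1033C → 4-byte form F0 90 8C BC at offsets 0–3.
U+07AB → 2-byte form DE AB at offsets 4–5.
U+83C70 → 4-byte form F2 83 B1 B0 at offsets 6–9.
U+002F → 1-byte form 2F at offsets 10–10.
U+26CED → 4-byte form F0 A6 B3 AD at offsets 11–14.
U+1F3CD → 4-byte form F0 9F 8F 8D at offsets 15–18.
U+8DBA → 3-byte form E8 B6 BA at offsets 19–21.
Offset 19 falls in char 7's range; it's byte 1 of E8 B6 BA = 0xE8.

0xE8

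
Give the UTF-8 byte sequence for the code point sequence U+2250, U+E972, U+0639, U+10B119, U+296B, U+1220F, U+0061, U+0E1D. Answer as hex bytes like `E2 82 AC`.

E2 89 90 EE A5 B2 D8 B9 F4 8B 84 99 E2 A5 AB F0 92 88 8F 61 E0 B8 9D

U+2250: 3-byte form → E2 89 90.
U+E972: 3-byte form → EE A5 B2.
U+0639: 2-byte form → D8 B9.
U+10B119: 4-byte form → F4 8B 84 99.
U+296B: 3-byte form → E2 A5 AB.
U+1220F: 4-byte form → F0 92 88 8F.
U+0061: 1-byte form → 61.
U+0E1D: 3-byte form → E0 B8 9D.
Concatenated (23 bytes): E2 89 90 EE A5 B2 D8 B9 F4 8B 84 99 E2 A5 AB F0 92 88 8F 61 E0 B8 9D.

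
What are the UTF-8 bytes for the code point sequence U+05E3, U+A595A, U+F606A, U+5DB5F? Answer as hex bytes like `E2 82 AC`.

D7 A3 F2 A5 A5 9A F3 B6 81 AA F1 9D AD 9F

U+05E3: 2-byte form → D7 A3.
U+A595A: 4-byte form → F2 A5 A5 9A.
U+F606A: 4-byte form → F3 B6 81 AA.
U+5DB5F: 4-byte form → F1 9D AD 9F.
Concatenated (14 bytes): D7 A3 F2 A5 A5 9A F3 B6 81 AA F1 9D AD 9F.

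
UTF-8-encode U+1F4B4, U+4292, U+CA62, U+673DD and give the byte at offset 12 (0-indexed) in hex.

U+1F4B4 → 4-byte form F0 9F 92 B4 at offsets 0–3.
U+4292 → 3-byte form E4 8A 92 at offsets 4–6.
U+CA62 → 3-byte form EC A9 A2 at offsets 7–9.
U+673DD → 4-byte form F1 A7 8F 9D at offsets 10–13.
Offset 12 falls in char 4's range; it's byte 3 of F1 A7 8F 9D = 0x8F.

0x8F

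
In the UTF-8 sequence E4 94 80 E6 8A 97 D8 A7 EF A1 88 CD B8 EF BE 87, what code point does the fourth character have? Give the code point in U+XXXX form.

U+F848

Offset 0: leading byte 0xE4 = 11100100 → 3-byte char #1 = E4 94 80.
Offset 3: leading byte 0xE6 = 11100110 → 3-byte char #2 = E6 8A 97.
Offset 6: leading byte 0xD8 = 11011000 → 2-byte char #3 = D8 A7.
Offset 8: leading byte 0xEF = 11101111 → 3-byte char #4 = EF A1 88.
Leading byte 0xEF = 11101111 matches 1110xxxx → 3-byte sequence.
Byte 1: 0xEF = 11101111, payload 1111 (4 bits).
Byte 2: 0xA1 = 10100001 (10xxxxxx ✓), payload 100001.
Byte 3: 0x88 = 10001000 (10xxxxxx ✓), payload 001000.
Concatenate: 1111100001001000 = 0xF848 (16 bits → U+F848).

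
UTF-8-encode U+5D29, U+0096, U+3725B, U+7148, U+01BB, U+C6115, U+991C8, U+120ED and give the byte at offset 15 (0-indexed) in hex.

0x86

U+5D29 → 3-byte form E5 B4 A9 at offsets 0–2.
U+0096 → 2-byte form C2 96 at offsets 3–4.
U+3725B → 4-byte form F0 B7 89 9B at offsets 5–8.
U+7148 → 3-byte form E7 85 88 at offsets 9–11.
U+01BB → 2-byte form C6 BB at offsets 12–13.
U+C6115 → 4-byte form F3 86 84 95 at offsets 14–17.
Offset 15 falls in char 6's range; it's byte 2 of F3 86 84 95 = 0x86.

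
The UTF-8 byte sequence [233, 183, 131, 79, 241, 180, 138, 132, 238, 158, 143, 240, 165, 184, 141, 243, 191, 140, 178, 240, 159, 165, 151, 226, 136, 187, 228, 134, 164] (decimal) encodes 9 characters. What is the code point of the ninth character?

U+41A4

Offset 0: leading byte 0xE9 = 11101001 → 3-byte char #1 = E9 B7 83.
Offset 3: leading byte 0x4F = 01001111 → 1-byte char #2 = 4F.
Offset 4: leading byte 0xF1 = 11110001 → 4-byte char #3 = F1 B4 8A 84.
Offset 8: leading byte 0xEE = 11101110 → 3-byte char #4 = EE 9E 8F.
Offset 11: leading byte 0xF0 = 11110000 → 4-byte char #5 = F0 A5 B8 8D.
Offset 15: leading byte 0xF3 = 11110011 → 4-byte char #6 = F3 BF 8C B2.
Offset 19: leading byte 0xF0 = 11110000 → 4-byte char #7 = F0 9F A5 97.
Offset 23: leading byte 0xE2 = 11100010 → 3-byte char #8 = E2 88 BB.
Offset 26: leading byte 0xE4 = 11100100 → 3-byte char #9 = E4 86 A4.
Leading byte 0xE4 = 11100100 matches 1110xxxx → 3-byte sequence.
Byte 1: 0xE4 = 11100100, payload 0100 (4 bits).
Byte 2: 0x86 = 10000110 (10xxxxxx ✓), payload 000110.
Byte 3: 0xA4 = 10100100 (10xxxxxx ✓), payload 100100.
Concatenate: 0100000110100100 = 0x41A4 (16 bits → U+41A4).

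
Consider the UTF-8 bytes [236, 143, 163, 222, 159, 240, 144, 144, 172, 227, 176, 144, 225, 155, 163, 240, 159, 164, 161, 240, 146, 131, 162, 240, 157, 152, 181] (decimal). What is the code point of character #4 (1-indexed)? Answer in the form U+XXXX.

U+3C10

Offset 0: leading byte 0xEC = 11101100 → 3-byte char #1 = EC 8F A3.
Offset 3: leading byte 0xDE = 11011110 → 2-byte char #2 = DE 9F.
Offset 5: leading byte 0xF0 = 11110000 → 4-byte char #3 = F0 90 90 AC.
Offset 9: leading byte 0xE3 = 11100011 → 3-byte char #4 = E3 B0 90.
Leading byte 0xE3 = 11100011 matches 1110xxxx → 3-byte sequence.
Byte 1: 0xE3 = 11100011, payload 0011 (4 bits).
Byte 2: 0xB0 = 10110000 (10xxxxxx ✓), payload 110000.
Byte 3: 0x90 = 10010000 (10xxxxxx ✓), payload 010000.
Concatenate: 0011110000010000 = 0x3C10 (16 bits → U+3C10).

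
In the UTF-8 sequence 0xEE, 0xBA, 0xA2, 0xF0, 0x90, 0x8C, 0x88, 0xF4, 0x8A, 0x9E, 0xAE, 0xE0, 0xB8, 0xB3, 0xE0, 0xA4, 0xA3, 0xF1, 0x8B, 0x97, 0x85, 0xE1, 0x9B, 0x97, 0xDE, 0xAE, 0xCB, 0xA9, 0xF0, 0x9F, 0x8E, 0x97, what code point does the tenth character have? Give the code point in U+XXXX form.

U+1F397

Offset 0: leading byte 0xEE = 11101110 → 3-byte char #1 = EE BA A2.
Offset 3: leading byte 0xF0 = 11110000 → 4-byte char #2 = F0 90 8C 88.
Offset 7: leading byte 0xF4 = 11110100 → 4-byte char #3 = F4 8A 9E AE.
Offset 11: leading byte 0xE0 = 11100000 → 3-byte char #4 = E0 B8 B3.
Offset 14: leading byte 0xE0 = 11100000 → 3-byte char #5 = E0 A4 A3.
Offset 17: leading byte 0xF1 = 11110001 → 4-byte char #6 = F1 8B 97 85.
Offset 21: leading byte 0xE1 = 11100001 → 3-byte char #7 = E1 9B 97.
Offset 24: leading byte 0xDE = 11011110 → 2-byte char #8 = DE AE.
Offset 26: leading byte 0xCB = 11001011 → 2-byte char #9 = CB A9.
Offset 28: leading byte 0xF0 = 11110000 → 4-byte char #10 = F0 9F 8E 97.
Leading byte 0xF0 = 11110000 matches 11110xxx → 4-byte sequence.
Byte 1: 0xF0 = 11110000, payload 000 (3 bits).
Byte 2: 0x9F = 10011111 (10xxxxxx ✓), payload 011111.
Byte 3: 0x8E = 10001110 (10xxxxxx ✓), payload 001110.
Byte 4: 0x97 = 10010111 (10xxxxxx ✓), payload 010111.
Concatenate: 000011111001110010111 = 0x1F397 (21 bits → U+1F397).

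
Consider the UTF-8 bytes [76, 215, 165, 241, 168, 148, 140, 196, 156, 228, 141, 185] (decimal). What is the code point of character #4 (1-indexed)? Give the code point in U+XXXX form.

Offset 0: leading byte 0x4C = 01001100 → 1-byte char #1 = 4C.
Offset 1: leading byte 0xD7 = 11010111 → 2-byte char #2 = D7 A5.
Offset 3: leading byte 0xF1 = 11110001 → 4-byte char #3 = F1 A8 94 8C.
Offset 7: leading byte 0xC4 = 11000100 → 2-byte char #4 = C4 9C.
Leading byte 0xC4 = 11000100 matches 110xxxxx → 2-byte sequence.
Byte 1: 0xC4 = 11000100, payload 00100 (5 bits).
Byte 2: 0x9C = 10011100 (10xxxxxx ✓), payload 011100.
Concatenate: 00100011100 = 0x11C (11 bits → U+011C).

U+011C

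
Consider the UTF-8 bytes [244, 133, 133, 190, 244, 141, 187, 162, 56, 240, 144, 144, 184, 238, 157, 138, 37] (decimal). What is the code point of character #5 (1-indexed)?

Offset 0: leading byte 0xF4 = 11110100 → 4-byte char #1 = F4 85 85 BE.
Offset 4: leading byte 0xF4 = 11110100 → 4-byte char #2 = F4 8D BB A2.
Offset 8: leading byte 0x38 = 00111000 → 1-byte char #3 = 38.
Offset 9: leading byte 0xF0 = 11110000 → 4-byte char #4 = F0 90 90 B8.
Offset 13: leading byte 0xEE = 11101110 → 3-byte char #5 = EE 9D 8A.
Leading byte 0xEE = 11101110 matches 1110xxxx → 3-byte sequence.
Byte 1: 0xEE = 11101110, payload 1110 (4 bits).
Byte 2: 0x9D = 10011101 (10xxxxxx ✓), payload 011101.
Byte 3: 0x8A = 10001010 (10xxxxxx ✓), payload 001010.
Concatenate: 1110011101001010 = 0xE74A (16 bits → U+E74A).

U+E74A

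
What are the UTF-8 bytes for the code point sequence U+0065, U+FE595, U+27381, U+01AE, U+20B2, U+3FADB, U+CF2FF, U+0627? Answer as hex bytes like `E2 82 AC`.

65 F3 BE 96 95 F0 A7 8E 81 C6 AE E2 82 B2 F0 BF AB 9B F3 8F 8B BF D8 A7

U+0065: 1-byte form → 65.
U+FE595: 4-byte form → F3 BE 96 95.
U+27381: 4-byte form → F0 A7 8E 81.
U+01AE: 2-byte form → C6 AE.
U+20B2: 3-byte form → E2 82 B2.
U+3FADB: 4-byte form → F0 BF AB 9B.
U+CF2FF: 4-byte form → F3 8F 8B BF.
U+0627: 2-byte form → D8 A7.
Concatenated (24 bytes): 65 F3 BE 96 95 F0 A7 8E 81 C6 AE E2 82 B2 F0 BF AB 9B F3 8F 8B BF D8 A7.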